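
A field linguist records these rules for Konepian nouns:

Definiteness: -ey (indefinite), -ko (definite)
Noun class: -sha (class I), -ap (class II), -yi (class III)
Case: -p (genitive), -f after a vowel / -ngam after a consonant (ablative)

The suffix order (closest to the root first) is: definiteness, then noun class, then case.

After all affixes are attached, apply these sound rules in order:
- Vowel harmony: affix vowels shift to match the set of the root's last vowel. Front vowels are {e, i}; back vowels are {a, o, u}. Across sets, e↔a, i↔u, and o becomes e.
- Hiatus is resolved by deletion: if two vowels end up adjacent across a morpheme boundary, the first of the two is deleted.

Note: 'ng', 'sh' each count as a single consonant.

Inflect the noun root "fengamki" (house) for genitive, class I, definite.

fengamkikeshep

Attach definiteness definite -ko → fengamkiko.
Attach noun class class I -sha → fengamkikosha.
Attach case genitive -p → fengamkikoshap.
Apply vowel harmony: fengamkikoshap → fengamkikeshep.
Vowel deletion: no change.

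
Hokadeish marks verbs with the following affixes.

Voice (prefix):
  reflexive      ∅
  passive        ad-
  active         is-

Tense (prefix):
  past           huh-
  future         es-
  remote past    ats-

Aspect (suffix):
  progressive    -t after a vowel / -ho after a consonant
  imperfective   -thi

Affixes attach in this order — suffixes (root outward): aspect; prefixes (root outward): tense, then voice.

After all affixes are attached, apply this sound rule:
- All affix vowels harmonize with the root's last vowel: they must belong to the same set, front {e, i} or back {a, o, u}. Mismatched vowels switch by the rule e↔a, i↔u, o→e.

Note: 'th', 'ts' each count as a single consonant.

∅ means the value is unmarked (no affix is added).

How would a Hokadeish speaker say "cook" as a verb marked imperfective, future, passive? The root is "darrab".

adasdarrabthu

Attach tense future es- → esdarrab.
Attach voice passive ad- → adesdarrab.
Attach aspect imperfective -thi → adesdarrabthi.
Apply vowel harmony: adesdarrabthi → adasdarrabthu.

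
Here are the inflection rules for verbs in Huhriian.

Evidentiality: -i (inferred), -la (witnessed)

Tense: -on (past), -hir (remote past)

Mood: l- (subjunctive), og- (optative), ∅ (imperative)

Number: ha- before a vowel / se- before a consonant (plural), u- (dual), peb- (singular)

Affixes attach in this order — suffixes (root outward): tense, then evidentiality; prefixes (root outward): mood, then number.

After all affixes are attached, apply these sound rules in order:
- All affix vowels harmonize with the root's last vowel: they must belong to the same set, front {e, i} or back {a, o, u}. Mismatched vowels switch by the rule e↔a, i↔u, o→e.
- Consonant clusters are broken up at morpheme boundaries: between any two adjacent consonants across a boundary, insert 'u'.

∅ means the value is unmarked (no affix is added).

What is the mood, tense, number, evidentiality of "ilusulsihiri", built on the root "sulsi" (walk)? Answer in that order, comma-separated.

subjunctive, remote past, dual, inferred

Segment: u-l-sulsi-hir-i.
mood: l- → subjunctive.
tense: -hir → remote past.
number: u- → dual.
evidentiality: -i → inferred.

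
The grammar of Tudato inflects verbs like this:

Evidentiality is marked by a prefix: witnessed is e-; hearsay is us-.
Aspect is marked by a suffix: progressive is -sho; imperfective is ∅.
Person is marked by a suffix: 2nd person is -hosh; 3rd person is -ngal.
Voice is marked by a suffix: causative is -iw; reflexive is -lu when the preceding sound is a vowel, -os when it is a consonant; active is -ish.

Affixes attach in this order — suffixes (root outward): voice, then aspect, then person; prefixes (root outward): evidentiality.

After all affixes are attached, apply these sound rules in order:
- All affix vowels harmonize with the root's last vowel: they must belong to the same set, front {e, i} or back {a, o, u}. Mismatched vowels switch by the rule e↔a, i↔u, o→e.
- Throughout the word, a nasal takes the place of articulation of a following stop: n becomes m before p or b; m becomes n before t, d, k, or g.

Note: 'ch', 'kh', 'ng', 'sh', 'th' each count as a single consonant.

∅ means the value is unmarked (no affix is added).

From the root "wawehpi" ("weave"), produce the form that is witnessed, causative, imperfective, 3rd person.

ewawehpiiwngel

Attach voice causative -iw → wawehpiiw.
Attach evidentiality witnessed e- → ewawehpiiw.
aspect = imperfective: zero marking, form stays ewawehpiiw.
Attach person 3rd person -ngal → ewawehpiiwngal.
Apply vowel harmony: ewawehpiiwngal → ewawehpiiwngel.
Nasal assimilation: no change.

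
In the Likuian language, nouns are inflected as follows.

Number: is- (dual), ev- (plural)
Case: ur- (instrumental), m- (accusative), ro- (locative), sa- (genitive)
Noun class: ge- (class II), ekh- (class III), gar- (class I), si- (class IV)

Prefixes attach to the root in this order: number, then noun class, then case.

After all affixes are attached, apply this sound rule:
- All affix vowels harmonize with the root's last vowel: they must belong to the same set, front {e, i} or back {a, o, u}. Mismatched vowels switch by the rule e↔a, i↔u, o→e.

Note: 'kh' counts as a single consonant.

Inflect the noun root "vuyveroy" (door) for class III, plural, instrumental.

urakhavvuyveroy

Attach number plural ev- → evvuyveroy.
Attach noun class class III ekh- → ekhevvuyveroy.
Attach case instrumental ur- → urekhevvuyveroy.
Apply vowel harmony: urekhevvuyveroy → urakhavvuyveroy.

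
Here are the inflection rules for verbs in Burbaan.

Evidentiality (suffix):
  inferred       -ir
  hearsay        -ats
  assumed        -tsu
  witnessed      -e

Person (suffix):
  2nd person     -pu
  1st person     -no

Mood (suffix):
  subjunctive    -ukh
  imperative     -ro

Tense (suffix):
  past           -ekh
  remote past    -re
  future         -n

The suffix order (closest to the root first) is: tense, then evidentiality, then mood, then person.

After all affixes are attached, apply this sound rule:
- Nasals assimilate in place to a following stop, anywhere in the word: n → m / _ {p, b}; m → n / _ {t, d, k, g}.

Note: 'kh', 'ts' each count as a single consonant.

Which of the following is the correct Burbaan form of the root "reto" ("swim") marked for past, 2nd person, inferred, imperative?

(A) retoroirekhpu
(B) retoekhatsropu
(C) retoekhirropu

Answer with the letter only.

Attach tense past -ekh → retoekh.
Attach evidentiality inferred -ir → retoekhir.
Attach mood imperative -ro → retoekhirro.
Attach person 2nd person -pu → retoekhirropu.
Nasal assimilation: no change.
So the correct form is retoekhirropu, option (C).
(A) retoroirekhpu is wrong: it has the affixes in the wrong order.
(B) retoekhatsropu is wrong: it uses hearsay instead of inferred for evidentiality.

C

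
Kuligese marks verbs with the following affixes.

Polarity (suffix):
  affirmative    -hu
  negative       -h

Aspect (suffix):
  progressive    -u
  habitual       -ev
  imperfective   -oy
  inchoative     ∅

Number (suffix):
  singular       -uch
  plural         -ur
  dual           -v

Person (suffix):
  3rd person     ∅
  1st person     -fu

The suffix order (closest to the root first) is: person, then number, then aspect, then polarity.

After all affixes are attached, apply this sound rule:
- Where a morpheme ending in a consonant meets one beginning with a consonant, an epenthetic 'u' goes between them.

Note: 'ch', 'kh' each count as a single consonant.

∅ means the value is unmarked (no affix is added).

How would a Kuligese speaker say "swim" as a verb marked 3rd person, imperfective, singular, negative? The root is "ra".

rauchoyuh

person = 3rd person: zero marking, form stays ra.
Attach number singular -uch → rauch.
Attach aspect imperfective -oy → rauchoy.
Attach polarity negative -h → rauchoyh.
Apply epenthesis: rauchoyh → rauchoyuh.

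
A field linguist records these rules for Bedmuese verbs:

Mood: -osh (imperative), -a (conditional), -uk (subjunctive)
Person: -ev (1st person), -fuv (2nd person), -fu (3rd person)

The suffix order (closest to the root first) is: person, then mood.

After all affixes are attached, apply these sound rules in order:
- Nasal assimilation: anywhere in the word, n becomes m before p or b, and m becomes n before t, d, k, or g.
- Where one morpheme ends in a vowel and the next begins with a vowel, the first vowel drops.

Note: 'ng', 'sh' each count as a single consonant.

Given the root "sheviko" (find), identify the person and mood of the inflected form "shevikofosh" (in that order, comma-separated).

3rd person, imperative

Segment: sheviko-fu-osh.
person: -fu → 3rd person.
mood: -osh → imperative.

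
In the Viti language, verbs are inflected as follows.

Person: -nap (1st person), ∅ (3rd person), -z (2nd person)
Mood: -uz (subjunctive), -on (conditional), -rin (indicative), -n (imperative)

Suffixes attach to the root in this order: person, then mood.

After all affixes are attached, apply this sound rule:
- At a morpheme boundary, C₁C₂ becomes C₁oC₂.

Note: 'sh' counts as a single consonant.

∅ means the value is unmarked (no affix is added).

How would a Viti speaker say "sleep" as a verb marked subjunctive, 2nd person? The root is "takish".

Attach person 2nd person -z → takishz.
Attach mood subjunctive -uz → takishzuz.
Apply epenthesis: takishzuz → takishozuz.

takishozuz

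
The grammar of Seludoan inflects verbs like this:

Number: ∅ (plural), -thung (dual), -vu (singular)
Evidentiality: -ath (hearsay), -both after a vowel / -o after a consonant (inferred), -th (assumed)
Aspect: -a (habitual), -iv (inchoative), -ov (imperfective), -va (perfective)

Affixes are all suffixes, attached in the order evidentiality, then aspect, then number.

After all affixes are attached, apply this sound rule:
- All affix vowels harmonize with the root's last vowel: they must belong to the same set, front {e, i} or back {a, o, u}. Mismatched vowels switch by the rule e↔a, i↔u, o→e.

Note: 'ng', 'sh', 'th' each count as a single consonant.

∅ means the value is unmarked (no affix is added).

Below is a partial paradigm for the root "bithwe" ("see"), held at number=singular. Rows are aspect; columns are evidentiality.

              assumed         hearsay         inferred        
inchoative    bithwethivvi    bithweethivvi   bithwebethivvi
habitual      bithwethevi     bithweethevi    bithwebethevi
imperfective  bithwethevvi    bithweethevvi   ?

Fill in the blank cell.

bithwebethevvi

Attach evidentiality inferred -both (after vowel 'e') → bithweboth.
Attach aspect imperfective -ov → bithwebothov.
Attach number singular -vu → bithwebothovvu.
Apply vowel harmony: bithwebothovvu → bithwebethevvi.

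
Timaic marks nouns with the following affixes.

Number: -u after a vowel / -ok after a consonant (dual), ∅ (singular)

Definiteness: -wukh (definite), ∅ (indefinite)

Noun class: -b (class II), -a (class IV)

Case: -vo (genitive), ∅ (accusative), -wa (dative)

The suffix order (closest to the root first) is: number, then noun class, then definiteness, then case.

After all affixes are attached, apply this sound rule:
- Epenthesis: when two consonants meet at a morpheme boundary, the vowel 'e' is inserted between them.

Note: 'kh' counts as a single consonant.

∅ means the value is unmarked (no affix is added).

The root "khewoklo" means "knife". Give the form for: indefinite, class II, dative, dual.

khewokloubewa

Attach number dual -u (after vowel 'o') → khewoklou.
Attach noun class class II -b → khewokloub.
definiteness = indefinite: zero marking, form stays khewokloub.
Attach case dative -wa → khewokloubwa.
Apply epenthesis: khewokloubwa → khewokloubewa.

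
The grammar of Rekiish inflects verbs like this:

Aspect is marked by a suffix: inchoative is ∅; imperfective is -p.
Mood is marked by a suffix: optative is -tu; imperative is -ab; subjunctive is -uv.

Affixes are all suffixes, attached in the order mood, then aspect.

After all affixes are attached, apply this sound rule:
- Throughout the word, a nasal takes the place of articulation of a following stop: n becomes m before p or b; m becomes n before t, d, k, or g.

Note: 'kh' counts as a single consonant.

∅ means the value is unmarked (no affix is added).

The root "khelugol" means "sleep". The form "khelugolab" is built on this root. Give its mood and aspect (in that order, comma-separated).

imperative, inchoative

Segment: khelugol-ab.
mood: -ab → imperative.
aspect: ∅ → inchoative.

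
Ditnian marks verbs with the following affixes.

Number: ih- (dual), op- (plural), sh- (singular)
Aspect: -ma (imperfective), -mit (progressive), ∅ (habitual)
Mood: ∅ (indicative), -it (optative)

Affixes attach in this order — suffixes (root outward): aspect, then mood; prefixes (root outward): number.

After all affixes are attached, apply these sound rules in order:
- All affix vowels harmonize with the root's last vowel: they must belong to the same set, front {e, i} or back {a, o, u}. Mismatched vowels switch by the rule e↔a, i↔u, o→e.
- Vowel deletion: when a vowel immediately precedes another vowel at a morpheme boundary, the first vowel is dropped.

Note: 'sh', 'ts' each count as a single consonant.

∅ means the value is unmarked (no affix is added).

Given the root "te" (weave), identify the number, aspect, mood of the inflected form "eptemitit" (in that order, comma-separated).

plural, progressive, optative

Segment: op-te-mit-it.
number: op- → plural.
aspect: -mit → progressive.
mood: -it → optative.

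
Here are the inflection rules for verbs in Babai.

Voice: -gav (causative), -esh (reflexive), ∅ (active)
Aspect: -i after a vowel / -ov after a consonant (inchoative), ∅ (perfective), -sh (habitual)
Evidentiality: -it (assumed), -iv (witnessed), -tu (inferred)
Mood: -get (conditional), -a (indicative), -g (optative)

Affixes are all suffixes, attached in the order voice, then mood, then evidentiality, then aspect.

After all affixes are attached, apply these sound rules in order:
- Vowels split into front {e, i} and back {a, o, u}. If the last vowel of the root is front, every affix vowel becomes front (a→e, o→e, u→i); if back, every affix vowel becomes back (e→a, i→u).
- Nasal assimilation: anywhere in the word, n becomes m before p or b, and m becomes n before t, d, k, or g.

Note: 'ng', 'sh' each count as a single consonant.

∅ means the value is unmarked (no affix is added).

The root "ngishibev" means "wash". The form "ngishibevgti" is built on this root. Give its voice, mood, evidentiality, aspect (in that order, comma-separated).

Segment: ngishibev-g-tu.
voice: ∅ → active.
mood: -g → optative.
evidentiality: -tu → inferred.
aspect: ∅ → perfective.

active, optative, inferred, perfective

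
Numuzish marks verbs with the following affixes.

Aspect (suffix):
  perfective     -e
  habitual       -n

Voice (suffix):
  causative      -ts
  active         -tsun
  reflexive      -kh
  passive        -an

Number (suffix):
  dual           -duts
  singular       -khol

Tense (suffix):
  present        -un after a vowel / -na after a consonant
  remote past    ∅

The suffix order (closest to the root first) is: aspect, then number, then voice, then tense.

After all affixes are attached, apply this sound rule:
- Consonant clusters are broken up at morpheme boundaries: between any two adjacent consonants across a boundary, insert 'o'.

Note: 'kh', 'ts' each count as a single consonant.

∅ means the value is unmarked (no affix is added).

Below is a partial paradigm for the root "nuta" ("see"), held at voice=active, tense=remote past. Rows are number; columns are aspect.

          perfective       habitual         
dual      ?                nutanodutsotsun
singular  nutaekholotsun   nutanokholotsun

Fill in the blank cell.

nutaedutsotsun

Attach aspect perfective -e → nutae.
Attach number dual -duts → nutaeduts.
Attach voice active -tsun → nutaedutstsun.
tense = remote past: zero marking, form stays nutaedutstsun.
Apply epenthesis: nutaedutstsun → nutaedutsotsun.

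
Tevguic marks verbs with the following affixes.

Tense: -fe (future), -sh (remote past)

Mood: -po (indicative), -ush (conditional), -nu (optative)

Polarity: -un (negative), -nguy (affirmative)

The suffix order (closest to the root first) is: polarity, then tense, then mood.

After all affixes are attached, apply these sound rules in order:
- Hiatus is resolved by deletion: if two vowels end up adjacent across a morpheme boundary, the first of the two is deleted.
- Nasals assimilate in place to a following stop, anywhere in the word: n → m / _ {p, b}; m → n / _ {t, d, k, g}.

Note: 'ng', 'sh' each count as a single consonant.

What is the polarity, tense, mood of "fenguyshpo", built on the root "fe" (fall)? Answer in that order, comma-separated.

affirmative, remote past, indicative

Segment: fe-nguy-sh-po.
polarity: -nguy → affirmative.
tense: -sh → remote past.
mood: -po → indicative.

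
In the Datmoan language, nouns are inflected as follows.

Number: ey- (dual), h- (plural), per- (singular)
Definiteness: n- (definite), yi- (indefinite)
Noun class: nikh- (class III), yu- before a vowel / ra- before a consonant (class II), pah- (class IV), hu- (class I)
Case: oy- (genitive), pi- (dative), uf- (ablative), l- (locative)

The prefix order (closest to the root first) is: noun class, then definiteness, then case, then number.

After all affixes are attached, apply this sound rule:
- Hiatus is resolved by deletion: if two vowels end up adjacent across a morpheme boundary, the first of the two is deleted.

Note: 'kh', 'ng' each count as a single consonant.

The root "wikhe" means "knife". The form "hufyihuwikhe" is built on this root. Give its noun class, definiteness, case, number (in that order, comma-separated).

class I, indefinite, ablative, plural

Segment: h-uf-yi-hu-wikhe.
noun class: hu- → class I.
definiteness: yi- → indefinite.
case: uf- → ablative.
number: h- → plural.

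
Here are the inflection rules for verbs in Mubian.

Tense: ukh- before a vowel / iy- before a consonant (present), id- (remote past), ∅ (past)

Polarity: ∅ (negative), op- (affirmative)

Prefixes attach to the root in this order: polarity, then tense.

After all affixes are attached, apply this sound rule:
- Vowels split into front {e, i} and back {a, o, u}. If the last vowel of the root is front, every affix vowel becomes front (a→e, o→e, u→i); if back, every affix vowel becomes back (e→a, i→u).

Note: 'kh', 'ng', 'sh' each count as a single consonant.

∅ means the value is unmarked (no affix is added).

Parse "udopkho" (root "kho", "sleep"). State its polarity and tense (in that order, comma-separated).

Segment: id-op-kho.
polarity: op- → affirmative.
tense: id- → remote past.

affirmative, remote past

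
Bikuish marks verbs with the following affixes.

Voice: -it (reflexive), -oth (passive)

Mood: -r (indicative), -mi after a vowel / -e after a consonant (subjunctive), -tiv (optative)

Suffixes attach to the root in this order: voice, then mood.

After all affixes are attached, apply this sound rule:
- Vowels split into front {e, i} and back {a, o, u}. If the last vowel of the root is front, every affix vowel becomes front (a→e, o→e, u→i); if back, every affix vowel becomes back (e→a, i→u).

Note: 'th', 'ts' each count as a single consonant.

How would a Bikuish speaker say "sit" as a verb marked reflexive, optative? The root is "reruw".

reruwuttuv

Attach voice reflexive -it → reruwit.
Attach mood optative -tiv → reruwittiv.
Apply vowel harmony: reruwittiv → reruwuttuv.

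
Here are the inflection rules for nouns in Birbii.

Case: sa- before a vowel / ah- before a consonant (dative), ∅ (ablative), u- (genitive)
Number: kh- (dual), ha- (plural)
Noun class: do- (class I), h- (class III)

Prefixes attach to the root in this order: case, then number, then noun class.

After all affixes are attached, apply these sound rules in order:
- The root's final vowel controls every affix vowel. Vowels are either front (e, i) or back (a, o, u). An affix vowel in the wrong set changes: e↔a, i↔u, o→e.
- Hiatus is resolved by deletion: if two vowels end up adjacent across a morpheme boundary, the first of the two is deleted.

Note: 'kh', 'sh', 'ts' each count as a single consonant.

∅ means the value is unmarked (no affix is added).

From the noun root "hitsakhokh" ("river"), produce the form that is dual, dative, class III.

hkhahhitsakhokh

Attach case dative ah- (before consonant 'h') → ahhitsakhokh.
Attach number dual kh- → khahhitsakhokh.
Attach noun class class III h- → hkhahhitsakhokh.
Vowel harmony: no change.
Vowel deletion: no change.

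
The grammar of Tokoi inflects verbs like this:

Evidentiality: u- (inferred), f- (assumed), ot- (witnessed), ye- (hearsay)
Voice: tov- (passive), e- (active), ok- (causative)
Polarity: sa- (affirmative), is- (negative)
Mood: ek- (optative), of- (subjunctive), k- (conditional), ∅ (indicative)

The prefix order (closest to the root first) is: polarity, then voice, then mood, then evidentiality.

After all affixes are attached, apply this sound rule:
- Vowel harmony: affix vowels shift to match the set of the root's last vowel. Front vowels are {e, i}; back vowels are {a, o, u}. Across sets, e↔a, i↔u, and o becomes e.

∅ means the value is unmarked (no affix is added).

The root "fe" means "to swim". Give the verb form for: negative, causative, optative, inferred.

iekekisfe

Attach polarity negative is- → isfe.
Attach voice causative ok- → okisfe.
Attach mood optative ek- → ekokisfe.
Attach evidentiality inferred u- → uekokisfe.
Apply vowel harmony: uekokisfe → iekekisfe.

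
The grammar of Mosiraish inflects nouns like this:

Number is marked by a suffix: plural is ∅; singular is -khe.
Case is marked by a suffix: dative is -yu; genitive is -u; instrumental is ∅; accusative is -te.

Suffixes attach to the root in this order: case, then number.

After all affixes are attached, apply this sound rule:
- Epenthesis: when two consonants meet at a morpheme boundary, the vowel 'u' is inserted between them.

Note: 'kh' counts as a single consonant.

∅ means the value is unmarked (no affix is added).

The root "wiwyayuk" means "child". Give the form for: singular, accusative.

wiwyayukutekhe

Attach case accusative -te → wiwyayukte.
Attach number singular -khe → wiwyayuktekhe.
Apply epenthesis: wiwyayuktekhe → wiwyayukutekhe.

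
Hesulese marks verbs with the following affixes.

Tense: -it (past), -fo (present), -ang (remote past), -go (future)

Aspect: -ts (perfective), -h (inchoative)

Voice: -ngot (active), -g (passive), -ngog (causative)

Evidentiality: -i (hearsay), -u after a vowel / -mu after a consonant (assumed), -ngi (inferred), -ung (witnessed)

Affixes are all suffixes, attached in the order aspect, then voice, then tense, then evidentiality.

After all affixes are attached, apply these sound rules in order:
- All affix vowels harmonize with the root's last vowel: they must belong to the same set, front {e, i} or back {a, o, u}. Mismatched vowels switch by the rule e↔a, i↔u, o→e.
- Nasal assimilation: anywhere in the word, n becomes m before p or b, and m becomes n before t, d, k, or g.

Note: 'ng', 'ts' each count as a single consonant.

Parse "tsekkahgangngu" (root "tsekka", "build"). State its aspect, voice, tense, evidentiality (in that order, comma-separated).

Segment: tsekka-h-g-ang-ngi.
aspect: -h → inchoative.
voice: -g → passive.
tense: -ang → remote past.
evidentiality: -ngi → inferred.

inchoative, passive, remote past, inferred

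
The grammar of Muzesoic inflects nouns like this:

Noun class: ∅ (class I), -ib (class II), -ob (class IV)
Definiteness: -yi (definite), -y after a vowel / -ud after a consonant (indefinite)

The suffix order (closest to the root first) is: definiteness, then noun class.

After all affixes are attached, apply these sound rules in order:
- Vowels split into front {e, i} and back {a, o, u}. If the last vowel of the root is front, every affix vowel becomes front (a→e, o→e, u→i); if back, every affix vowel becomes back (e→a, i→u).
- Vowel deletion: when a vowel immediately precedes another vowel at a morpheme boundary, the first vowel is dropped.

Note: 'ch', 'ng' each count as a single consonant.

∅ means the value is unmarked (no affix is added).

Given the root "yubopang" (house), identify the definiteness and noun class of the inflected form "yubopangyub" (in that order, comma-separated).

Segment: yubopang-yi-ib.
definiteness: -yi → definite.
noun class: -ib → class II.

definite, class II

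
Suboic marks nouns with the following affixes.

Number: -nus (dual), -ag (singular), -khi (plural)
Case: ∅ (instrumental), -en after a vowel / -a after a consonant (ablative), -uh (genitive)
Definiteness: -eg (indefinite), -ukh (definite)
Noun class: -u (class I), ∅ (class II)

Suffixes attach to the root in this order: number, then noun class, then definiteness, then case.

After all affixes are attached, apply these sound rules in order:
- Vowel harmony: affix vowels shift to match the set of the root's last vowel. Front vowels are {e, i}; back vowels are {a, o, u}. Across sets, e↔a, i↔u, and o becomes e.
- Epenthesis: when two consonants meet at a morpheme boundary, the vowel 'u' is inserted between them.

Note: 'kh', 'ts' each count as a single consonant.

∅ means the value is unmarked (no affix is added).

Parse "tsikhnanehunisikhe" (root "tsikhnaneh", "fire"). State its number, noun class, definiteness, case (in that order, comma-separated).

dual, class II, definite, ablative

Segment: tsikhnaneh-nus-ukh-a.
number: -nus → dual.
noun class: ∅ → class II.
definiteness: -ukh → definite.
case: -en/a → ablative.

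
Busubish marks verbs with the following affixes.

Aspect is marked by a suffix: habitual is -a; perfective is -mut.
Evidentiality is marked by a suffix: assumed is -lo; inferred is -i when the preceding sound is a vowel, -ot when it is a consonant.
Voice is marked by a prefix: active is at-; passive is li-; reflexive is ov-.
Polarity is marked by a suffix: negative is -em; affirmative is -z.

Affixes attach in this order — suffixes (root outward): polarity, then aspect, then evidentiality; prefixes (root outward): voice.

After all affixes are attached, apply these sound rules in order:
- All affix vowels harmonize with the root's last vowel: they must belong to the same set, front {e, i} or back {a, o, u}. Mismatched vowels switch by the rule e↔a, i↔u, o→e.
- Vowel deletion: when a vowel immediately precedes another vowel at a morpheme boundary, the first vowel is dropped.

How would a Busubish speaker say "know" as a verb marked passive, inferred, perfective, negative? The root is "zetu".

Attach polarity negative -em → zetuem.
Attach aspect perfective -mut → zetuemmut.
Attach evidentiality inferred -ot (after consonant 't') → zetuemmutot.
Attach voice passive li- → lizetuemmutot.
Apply vowel harmony: lizetuemmutot → luzetuammutot.
Apply vowel deletion: luzetuammutot → luzetammutot.

luzetammutot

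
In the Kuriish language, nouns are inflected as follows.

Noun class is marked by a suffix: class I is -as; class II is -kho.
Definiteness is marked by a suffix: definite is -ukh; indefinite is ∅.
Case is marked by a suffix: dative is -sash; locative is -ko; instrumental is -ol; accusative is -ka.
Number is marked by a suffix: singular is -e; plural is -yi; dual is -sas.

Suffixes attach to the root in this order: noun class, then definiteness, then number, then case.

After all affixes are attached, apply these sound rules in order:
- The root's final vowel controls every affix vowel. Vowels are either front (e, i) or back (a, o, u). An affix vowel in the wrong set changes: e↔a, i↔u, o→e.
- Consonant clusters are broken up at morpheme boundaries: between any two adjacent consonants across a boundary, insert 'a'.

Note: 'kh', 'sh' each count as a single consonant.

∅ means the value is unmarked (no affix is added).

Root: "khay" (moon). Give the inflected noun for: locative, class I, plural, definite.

Attach noun class class I -as → khayas.
Attach definiteness definite -ukh → khayasukh.
Attach number plural -yi → khayasukhyi.
Attach case locative -ko → khayasukhyiko.
Apply vowel harmony: khayasukhyiko → khayasukhyuko.
Apply epenthesis: khayasukhyuko → khayasukhayuko.

khayasukhayuko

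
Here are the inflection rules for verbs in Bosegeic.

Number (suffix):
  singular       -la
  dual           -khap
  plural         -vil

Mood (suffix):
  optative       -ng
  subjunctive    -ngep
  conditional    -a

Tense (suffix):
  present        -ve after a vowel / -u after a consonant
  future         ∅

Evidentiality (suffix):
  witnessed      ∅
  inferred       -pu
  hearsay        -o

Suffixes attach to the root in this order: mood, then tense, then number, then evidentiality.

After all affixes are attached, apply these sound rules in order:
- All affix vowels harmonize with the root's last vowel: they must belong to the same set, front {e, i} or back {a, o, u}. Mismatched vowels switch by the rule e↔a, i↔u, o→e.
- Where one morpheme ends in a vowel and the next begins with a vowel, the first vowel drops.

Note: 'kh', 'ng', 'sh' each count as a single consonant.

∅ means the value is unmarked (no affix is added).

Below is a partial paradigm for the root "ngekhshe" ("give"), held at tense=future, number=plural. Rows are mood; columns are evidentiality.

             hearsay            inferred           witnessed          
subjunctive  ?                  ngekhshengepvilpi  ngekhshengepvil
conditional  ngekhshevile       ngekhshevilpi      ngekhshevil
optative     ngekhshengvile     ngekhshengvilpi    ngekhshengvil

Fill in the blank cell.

ngekhshengepvile

Attach mood subjunctive -ngep → ngekhshengep.
tense = future: zero marking, form stays ngekhshengep.
Attach number plural -vil → ngekhshengepvil.
Attach evidentiality hearsay -o → ngekhshengepvilo.
Apply vowel harmony: ngekhshengepvilo → ngekhshengepvile.
Vowel deletion: no change.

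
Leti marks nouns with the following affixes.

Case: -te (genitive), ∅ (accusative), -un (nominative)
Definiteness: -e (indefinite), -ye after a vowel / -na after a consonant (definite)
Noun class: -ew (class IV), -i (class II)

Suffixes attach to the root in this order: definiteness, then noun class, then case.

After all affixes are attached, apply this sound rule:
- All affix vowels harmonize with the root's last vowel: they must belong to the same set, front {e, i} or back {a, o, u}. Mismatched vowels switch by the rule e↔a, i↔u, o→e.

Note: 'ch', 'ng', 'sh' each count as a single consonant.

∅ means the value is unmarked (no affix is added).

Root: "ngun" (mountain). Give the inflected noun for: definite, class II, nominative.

Attach definiteness definite -na (after consonant 'n') → ngunna.
Attach noun class class II -i → ngunnai.
Attach case nominative -un → ngunnaiun.
Apply vowel harmony: ngunnaiun → ngunnauun.

ngunnauun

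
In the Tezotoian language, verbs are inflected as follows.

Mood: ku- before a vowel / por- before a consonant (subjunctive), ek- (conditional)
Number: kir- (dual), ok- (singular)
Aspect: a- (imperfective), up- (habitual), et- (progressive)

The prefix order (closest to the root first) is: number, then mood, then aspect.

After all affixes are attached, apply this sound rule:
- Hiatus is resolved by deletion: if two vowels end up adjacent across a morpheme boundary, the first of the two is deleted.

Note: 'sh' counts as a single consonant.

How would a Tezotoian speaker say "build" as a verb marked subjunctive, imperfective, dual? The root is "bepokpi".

Attach number dual kir- → kirbepokpi.
Attach mood subjunctive por- (before consonant 'k') → porkirbepokpi.
Attach aspect imperfective a- → aporkirbepokpi.
Vowel deletion: no change.

aporkirbepokpi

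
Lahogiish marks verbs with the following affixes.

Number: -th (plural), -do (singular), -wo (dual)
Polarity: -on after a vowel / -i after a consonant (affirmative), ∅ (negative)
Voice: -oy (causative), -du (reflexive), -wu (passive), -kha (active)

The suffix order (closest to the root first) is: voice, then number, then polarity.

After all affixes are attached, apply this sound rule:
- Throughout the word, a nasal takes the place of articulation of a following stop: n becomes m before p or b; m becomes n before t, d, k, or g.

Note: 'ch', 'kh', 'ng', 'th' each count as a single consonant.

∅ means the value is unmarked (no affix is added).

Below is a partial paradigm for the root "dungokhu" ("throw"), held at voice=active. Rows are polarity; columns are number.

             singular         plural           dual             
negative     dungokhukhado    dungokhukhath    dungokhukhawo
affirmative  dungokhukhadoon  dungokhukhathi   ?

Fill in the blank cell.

dungokhukhawoon

Attach voice active -kha → dungokhukha.
Attach number dual -wo → dungokhukhawo.
Attach polarity affirmative -on (after vowel 'o') → dungokhukhawoon.
Nasal assimilation: no change.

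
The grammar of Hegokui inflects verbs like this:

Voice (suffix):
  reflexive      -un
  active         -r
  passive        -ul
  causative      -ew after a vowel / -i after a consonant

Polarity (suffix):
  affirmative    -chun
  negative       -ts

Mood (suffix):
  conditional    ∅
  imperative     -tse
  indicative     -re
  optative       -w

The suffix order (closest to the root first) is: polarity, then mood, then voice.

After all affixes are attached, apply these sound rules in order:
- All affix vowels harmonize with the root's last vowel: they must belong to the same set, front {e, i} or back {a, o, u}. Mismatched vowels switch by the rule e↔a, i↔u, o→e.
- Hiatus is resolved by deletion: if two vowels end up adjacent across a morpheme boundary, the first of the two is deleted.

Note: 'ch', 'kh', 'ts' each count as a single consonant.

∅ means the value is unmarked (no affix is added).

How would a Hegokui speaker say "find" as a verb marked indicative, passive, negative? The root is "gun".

Attach polarity negative -ts → gunts.
Attach mood indicative -re → guntsre.
Attach voice passive -ul → guntsreul.
Apply vowel harmony: guntsreul → guntsraul.
Apply vowel deletion: guntsraul → guntsrul.

guntsrul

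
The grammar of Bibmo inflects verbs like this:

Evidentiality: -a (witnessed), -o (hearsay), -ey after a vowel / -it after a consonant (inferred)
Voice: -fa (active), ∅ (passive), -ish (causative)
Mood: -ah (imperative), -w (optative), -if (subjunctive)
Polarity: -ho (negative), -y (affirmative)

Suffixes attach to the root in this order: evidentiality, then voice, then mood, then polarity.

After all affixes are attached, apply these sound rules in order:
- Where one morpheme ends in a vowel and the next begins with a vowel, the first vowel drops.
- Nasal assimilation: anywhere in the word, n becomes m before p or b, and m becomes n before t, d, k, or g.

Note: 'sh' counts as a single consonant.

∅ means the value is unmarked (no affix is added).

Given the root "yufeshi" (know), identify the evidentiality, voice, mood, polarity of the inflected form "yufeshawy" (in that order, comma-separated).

witnessed, passive, optative, affirmative

Segment: yufeshi-a-w-y.
evidentiality: -a → witnessed.
voice: ∅ → passive.
mood: -w → optative.
polarity: -y → affirmative.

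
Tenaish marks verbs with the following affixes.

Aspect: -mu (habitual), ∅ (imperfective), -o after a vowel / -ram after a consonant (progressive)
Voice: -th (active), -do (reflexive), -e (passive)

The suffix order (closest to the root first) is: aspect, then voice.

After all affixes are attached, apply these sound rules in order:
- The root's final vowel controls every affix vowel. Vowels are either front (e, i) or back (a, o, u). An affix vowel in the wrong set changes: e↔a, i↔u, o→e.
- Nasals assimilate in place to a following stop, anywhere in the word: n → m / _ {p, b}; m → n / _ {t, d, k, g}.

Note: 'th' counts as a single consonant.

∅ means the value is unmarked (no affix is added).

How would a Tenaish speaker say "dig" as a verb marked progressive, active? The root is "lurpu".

lurpuoth

Attach aspect progressive -o (after vowel 'u') → lurpuo.
Attach voice active -th → lurpuoth.
Vowel harmony: no change.
Nasal assimilation: no change.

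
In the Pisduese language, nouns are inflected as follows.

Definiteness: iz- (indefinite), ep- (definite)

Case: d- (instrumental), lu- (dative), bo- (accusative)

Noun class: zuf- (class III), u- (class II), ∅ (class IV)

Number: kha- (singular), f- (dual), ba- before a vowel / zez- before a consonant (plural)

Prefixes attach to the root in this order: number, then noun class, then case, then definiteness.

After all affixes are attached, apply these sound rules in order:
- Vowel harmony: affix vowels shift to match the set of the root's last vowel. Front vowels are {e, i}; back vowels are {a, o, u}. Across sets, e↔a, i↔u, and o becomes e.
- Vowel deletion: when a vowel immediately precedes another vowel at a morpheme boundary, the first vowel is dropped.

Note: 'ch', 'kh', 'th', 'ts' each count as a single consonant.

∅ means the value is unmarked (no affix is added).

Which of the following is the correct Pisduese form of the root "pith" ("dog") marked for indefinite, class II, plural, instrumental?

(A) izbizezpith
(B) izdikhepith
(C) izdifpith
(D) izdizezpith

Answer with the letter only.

Attach number plural zez- (before consonant 'p') → zezpith.
Attach noun class class II u- → uzezpith.
Attach case instrumental d- → duzezpith.
Attach definiteness indefinite iz- → izduzezpith.
Apply vowel harmony: izduzezpith → izdizezpith.
Vowel deletion: no change.
So the correct form is izdizezpith, option (D).
(B) izdikhepith is wrong: it uses singular instead of plural for number.
(A) izbizezpith is wrong: it uses accusative instead of instrumental for case.
(C) izdifpith is wrong: it uses dual instead of plural for number.

D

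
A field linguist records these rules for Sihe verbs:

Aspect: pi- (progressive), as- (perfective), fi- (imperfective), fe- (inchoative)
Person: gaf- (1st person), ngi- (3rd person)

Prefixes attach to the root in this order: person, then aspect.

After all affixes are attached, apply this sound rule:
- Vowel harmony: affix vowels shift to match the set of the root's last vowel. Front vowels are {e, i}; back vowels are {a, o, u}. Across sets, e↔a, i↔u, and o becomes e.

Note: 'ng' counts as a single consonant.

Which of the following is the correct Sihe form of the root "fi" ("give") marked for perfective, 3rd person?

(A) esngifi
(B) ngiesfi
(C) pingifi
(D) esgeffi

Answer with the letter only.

A

Attach person 3rd person ngi- → ngifi.
Attach aspect perfective as- → asngifi.
Apply vowel harmony: asngifi → esngifi.
So the correct form is esngifi, option (A).
(B) ngiesfi is wrong: it has the affixes in the wrong order.
(D) esgeffi is wrong: it uses 1st person instead of 3rd person for person.
(C) pingifi is wrong: it uses progressive instead of perfective for aspect.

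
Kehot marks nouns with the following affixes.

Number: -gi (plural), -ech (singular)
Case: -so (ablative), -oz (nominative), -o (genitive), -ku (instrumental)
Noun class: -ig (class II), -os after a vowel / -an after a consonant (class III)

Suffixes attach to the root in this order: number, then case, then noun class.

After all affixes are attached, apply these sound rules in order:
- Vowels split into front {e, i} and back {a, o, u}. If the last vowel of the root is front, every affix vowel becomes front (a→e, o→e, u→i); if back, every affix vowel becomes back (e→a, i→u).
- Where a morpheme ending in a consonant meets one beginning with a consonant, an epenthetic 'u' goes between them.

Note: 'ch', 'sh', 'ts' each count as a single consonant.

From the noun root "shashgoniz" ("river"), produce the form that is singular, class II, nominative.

shashgonizechezig

Attach number singular -ech → shashgonizech.
Attach case nominative -oz → shashgonizechoz.
Attach noun class class II -ig → shashgonizechozig.
Apply vowel harmony: shashgonizechozig → shashgonizechezig.
Epenthesis: no change.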